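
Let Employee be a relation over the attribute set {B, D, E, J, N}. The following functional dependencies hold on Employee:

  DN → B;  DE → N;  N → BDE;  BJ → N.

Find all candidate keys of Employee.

Attribute J never appears on the right-hand side of any dependency, so J must belong to every candidate key.
{J}⁺ = {J}, which is not all of the schema, so we must add further attributes.
{B, J}⁺: BJ→N adds N; N→BDE adds D, E → {B, D, E, J, N}.
{J, N}⁺: N→BDE adds B, D, E → {B, D, E, J, N}.
{D, E, J}⁺: DE→N adds N; N→BDE adds B → {B, D, E, J, N}.

{B, J}, {J, N}, {D, E, J}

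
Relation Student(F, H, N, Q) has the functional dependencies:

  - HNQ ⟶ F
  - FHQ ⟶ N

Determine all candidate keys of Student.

Attributes H, Q never appear on any right-hand side, so every candidate key must contain {H, Q}.
{H, Q}⁺ = {H, Q}, which is not all of the schema, so we must add further attributes.
{F, H, Q}⁺: FHQ→N adds N → {F, H, N, Q}. Minimal: {H, Q}⁺ = {H, Q}; {F, Q}⁺ = {F, Q}; {F, H}⁺ = {F, H} — none reach the full schema.
{H, N, Q}⁺: HNQ→F adds F → {F, H, N, Q}. Minimal: {N, Q}⁺ = {N, Q}; {H, Q}⁺ = {H, Q}; {H, N}⁺ = {H, N} — none reach the full schema.
Any other superkey contains one of these as a subset, so there are no further candidate keys.

{F, H, Q}; {H, N, Q}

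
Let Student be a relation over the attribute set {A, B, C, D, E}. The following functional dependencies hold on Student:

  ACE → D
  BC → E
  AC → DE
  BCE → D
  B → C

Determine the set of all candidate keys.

(A, B)

Attributes A, B never appear on any right-hand side, so every candidate key must contain {A, B}.
{A, B}⁺ = {A, B, C, D, E}, which is all of the schema, so {A, B} is the only candidate key.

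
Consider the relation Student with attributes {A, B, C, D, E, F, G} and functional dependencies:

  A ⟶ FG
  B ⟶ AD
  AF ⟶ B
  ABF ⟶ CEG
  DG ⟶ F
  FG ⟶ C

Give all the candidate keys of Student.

{A}, {B}

{A}⁺: A→FG adds F, G; AF→B adds B; ABF→CEG adds C, E; B→AD adds D → {A, B, C, D, E, F, G}.
{B}⁺: B→AD adds A, D; A→FG adds F, G; ABF→CEG adds C, E → {A, B, C, D, E, F, G}.
Any other superkey contains one of these as a subset, so there are no further candidate keys.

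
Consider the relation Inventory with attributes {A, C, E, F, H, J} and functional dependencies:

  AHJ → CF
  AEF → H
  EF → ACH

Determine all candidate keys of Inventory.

{E, F, J}, {A, E, H, J}

Attributes E, J never appear on any right-hand side, so every candidate key must contain {E, J}.
{E, J}⁺ = {E, J}, which is not all of the schema, so we must add further attributes.
{E, F, J}⁺: EF→ACH adds A, C, H → {A, C, E, F, H, J}. Minimal: {F, J}⁺ = {F, J}; {E, J}⁺ = {E, J}; {E, F}⁺ = {A, C, E, F, H} — none reach the full schema.
{A, E, H, J}⁺: AHJ→CF adds C, F → {A, C, E, F, H, J}. Minimal: {E, H, J}⁺ = {E, H, J}; {A, H, J}⁺ = {A, C, F, H, J}; {A, E, J}⁺ = {A, E, J}; … — none reach the full schema.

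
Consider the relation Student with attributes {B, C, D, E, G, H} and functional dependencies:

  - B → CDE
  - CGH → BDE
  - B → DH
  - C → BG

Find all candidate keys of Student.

{B}⁺: B→CDE adds C, D, E; B→DH adds H; C→BG adds G → {B, C, D, E, G, H}.
{C}⁺: C→BG adds B, G; B→CDE adds D, E; B→DH adds H → {B, C, D, E, G, H}.

B; C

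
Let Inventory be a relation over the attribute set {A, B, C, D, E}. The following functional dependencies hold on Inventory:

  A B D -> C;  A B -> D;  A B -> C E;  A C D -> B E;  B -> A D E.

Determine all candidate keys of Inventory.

{B}⁺: B→ADE adds A, D, E; ABD→C adds C → {A, B, C, D, E}.
{A, C, D}⁺: ACD→BE adds B, E → {A, B, C, D, E}. Minimal: {C, D}⁺ = {C, D}; {A, D}⁺ = {A, D}; {A, C}⁺ = {A, C} — none reach the full schema.
Any other superkey contains one of these as a subset, so there are no further candidate keys.

B; ACD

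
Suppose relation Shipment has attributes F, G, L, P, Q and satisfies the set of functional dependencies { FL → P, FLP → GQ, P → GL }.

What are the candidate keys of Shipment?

{F, L}⁺: FL→P adds P; FLP→GQ adds G, Q → {F, G, L, P, Q}. Minimal: {L}⁺ = {L}; {F}⁺ = {F} — none reach the full schema.
{F, P}⁺: P→GL adds G, L; FLP→GQ adds Q → {F, G, L, P, Q}. Minimal: {P}⁺ = {G, L, P}; {F}⁺ = {F} — none reach the full schema.
Any other superkey contains one of these as a subset, so there are no further candidate keys.

FL; FP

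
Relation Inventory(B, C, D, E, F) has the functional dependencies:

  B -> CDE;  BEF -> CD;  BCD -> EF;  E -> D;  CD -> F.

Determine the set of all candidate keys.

Attribute B never appears on the right-hand side of any dependency, so B must belong to every candidate key.
{B}⁺ = {B, C, D, E, F}, which is all of the schema, so {B} is the only candidate key.

{B}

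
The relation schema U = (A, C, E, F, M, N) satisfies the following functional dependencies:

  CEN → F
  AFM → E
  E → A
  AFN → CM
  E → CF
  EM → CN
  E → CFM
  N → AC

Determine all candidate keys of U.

E, FN, AFM

{E}⁺: E→A adds A; E→CF adds C, F; E→CFM adds M; EM→CN adds N → {A, C, E, F, M, N}.
{F, N}⁺: N→AC adds A, C; AFN→CM adds M; AFM→E adds E → {A, C, E, F, M, N}. Minimal: {N}⁺ = {A, C, N}; {F}⁺ = {F} — none reach the full schema.
{A, F, M}⁺: AFM→E adds E; E→CF adds C; EM→CN adds N → {A, C, E, F, M, N}. Minimal: {F, M}⁺ = {F, M}; {A, M}⁺ = {A, M}; {A, F}⁺ = {A, F} — none reach the full schema.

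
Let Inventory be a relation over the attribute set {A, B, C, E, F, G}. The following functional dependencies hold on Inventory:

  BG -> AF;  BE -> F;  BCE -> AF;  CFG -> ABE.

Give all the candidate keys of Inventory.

{B, C, G}⁺: BG→AF adds A, F; CFG→ABE adds E → {A, B, C, E, F, G}. Minimal: {C, G}⁺ = {C, G}; {B, G}⁺ = {A, B, F, G}; {B, C}⁺ = {B, C} — none reach the full schema.
{C, F, G}⁺: CFG→ABE adds A, B, E → {A, B, C, E, F, G}. Minimal: {F, G}⁺ = {F, G}; {C, G}⁺ = {C, G}; {C, F}⁺ = {C, F} — none reach the full schema.

BCG; CFG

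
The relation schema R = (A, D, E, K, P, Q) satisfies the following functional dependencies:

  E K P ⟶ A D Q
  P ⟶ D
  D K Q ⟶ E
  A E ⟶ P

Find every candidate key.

Attribute K never appears on the right-hand side of any dependency, so K must belong to every candidate key.
{K}⁺ = {K}, which is not all of the schema, so we must add further attributes.
{A, E, K}⁺: AE→P adds P; EKP→ADQ adds D, Q → {A, D, E, K, P, Q}. Minimal: {E, K}⁺ = {E, K}; {A, K}⁺ = {A, K}; {A, E}⁺ = {A, D, E, P} — none reach the full schema.
{E, K, P}⁺: EKP→ADQ adds A, D, Q → {A, D, E, K, P, Q}. Minimal: {K, P}⁺ = {D, K, P}; {E, P}⁺ = {D, E, P}; {E, K}⁺ = {E, K} — none reach the full schema.
{K, P, Q}⁺: P→D adds D; DKQ→E adds E; EKP→ADQ adds A → {A, D, E, K, P, Q}. Minimal: {P, Q}⁺ = {D, P, Q}; {K, Q}⁺ = {K, Q}; {K, P}⁺ = {D, K, P} — none reach the full schema.
{A, D, K, Q}⁺: DKQ→E adds E; AE→P adds P → {A, D, E, K, P, Q}. Minimal: {D, K, Q}⁺ = {D, E, K, Q}; {A, K, Q}⁺ = {A, K, Q}; {A, D, Q}⁺ = {A, D, Q}; … — none reach the full schema.

(A, E, K); (E, K, P); (K, P, Q); (A, D, K, Q)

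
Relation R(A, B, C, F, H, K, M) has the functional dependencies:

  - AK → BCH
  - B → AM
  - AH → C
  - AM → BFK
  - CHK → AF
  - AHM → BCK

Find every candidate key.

{B}⁺: B→AM adds A, M; AM→BFK adds F, K; AK→BCH adds C, H → {A, B, C, F, H, K, M}.
{A, K}⁺: AK→BCH adds B, C, H; B→AM adds M; AM→BFK adds F → {A, B, C, F, H, K, M}. Minimal: {K}⁺ = {K}; {A}⁺ = {A} — none reach the full schema.
{A, M}⁺: AM→BFK adds B, F, K; AK→BCH adds C, H → {A, B, C, F, H, K, M}. Minimal: {M}⁺ = {M}; {A}⁺ = {A} — none reach the full schema.
{C, H, K}⁺: CHK→AF adds A, F; AK→BCH adds B; B→AM adds M → {A, B, C, F, H, K, M}. Minimal: {H, K}⁺ = {H, K}; {C, K}⁺ = {C, K}; {C, H}⁺ = {C, H} — none reach the full schema.

B; AK; AM; CHK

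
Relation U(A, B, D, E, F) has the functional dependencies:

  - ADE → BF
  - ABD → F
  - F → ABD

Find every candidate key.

Attribute E never appears on the right-hand side of any dependency, so E must belong to every candidate key.
{E}⁺ = {E}, which is not all of the schema, so we must add further attributes.
{E, F}⁺: F→ABD adds A, B, D → {A, B, D, E, F}. Minimal: {F}⁺ = {A, B, D, F}; {E}⁺ = {E} — none reach the full schema.
{A, D, E}⁺: ADE→BF adds B, F → {A, B, D, E, F}. Minimal: {D, E}⁺ = {D, E}; {A, E}⁺ = {A, E}; {A, D}⁺ = {A, D} — none reach the full schema.
Any other superkey contains one of these as a subset, so there are no further candidate keys.

(E, F), (A, D, E)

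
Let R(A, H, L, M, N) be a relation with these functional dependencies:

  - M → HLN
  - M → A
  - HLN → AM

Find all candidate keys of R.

M, HLN

{M}⁺: M→HLN adds H, L, N; M→A adds A → {A, H, L, M, N}.
{H, L, N}⁺: HLN→AM adds A, M → {A, H, L, M, N}.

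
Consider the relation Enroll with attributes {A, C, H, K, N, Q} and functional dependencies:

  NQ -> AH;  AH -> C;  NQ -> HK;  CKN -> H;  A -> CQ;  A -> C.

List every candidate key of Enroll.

{A, N}, {N, Q}

Attribute N never appears on the right-hand side of any dependency, so N must belong to every candidate key.
{N}⁺ = {N}, which is not all of the schema, so we must add further attributes.
{A, N}⁺: A→CQ adds C, Q; NQ→AH adds H; NQ→HK adds K → {A, C, H, K, N, Q}. Minimal: {N}⁺ = {N}; {A}⁺ = {A, C, Q} — none reach the full schema.
{N, Q}⁺: NQ→AH adds A, H; AH→C adds C; NQ→HK adds K → {A, C, H, K, N, Q}. Minimal: {Q}⁺ = {Q}; {N}⁺ = {N} — none reach the full schema.
Any other superkey contains one of these as a subset, so there are no further candidate keys.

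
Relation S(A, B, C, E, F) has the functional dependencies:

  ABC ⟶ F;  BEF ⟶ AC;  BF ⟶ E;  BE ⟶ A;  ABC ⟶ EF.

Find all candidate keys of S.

{B, F}, {A, B, C}, {B, C, E}

Attribute B never appears on the right-hand side of any dependency, so B must belong to every candidate key.
{B}⁺ = {B}, which is not all of the schema, so we must add further attributes.
{B, F}⁺: BF→E adds E; BE→A adds A; BEF→AC adds C → {A, B, C, E, F}. Minimal: {F}⁺ = {F}; {B}⁺ = {B} — none reach the full schema.
{A, B, C}⁺: ABC→F adds F; BF→E adds E → {A, B, C, E, F}. Minimal: {B, C}⁺ = {B, C}; {A, C}⁺ = {A, C}; {A, B}⁺ = {A, B} — none reach the full schema.
{B, C, E}⁺: BE→A adds A; ABC→EF adds F → {A, B, C, E, F}. Minimal: {C, E}⁺ = {C, E}; {B, E}⁺ = {A, B, E}; {B, C}⁺ = {B, C} — none reach the full schema.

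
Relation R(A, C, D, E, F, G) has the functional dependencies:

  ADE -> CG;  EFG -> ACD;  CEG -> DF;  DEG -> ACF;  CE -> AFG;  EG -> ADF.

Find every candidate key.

Attribute E never appears on the right-hand side of any dependency, so E must belong to every candidate key.
{E}⁺ = {E}, which is not all of the schema, so we must add further attributes.
{C, E}⁺: CE→AFG adds A, F, G; EG→ADF adds D → {A, C, D, E, F, G}. Minimal: {E}⁺ = {E}; {C}⁺ = {C} — none reach the full schema.
{E, G}⁺: EG→ADF adds A, D, F; ADE→CG adds C → {A, C, D, E, F, G}. Minimal: {G}⁺ = {G}; {E}⁺ = {E} — none reach the full schema.
{A, D, E}⁺: ADE→CG adds C, G; CEG→DF adds F → {A, C, D, E, F, G}. Minimal: {D, E}⁺ = {D, E}; {A, E}⁺ = {A, E}; {A, D}⁺ = {A, D} — none reach the full schema.

CE, EG, ADE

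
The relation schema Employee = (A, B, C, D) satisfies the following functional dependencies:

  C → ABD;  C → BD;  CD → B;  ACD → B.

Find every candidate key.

Attribute C never appears on the right-hand side of any dependency, so C must belong to every candidate key.
{C}⁺ = {A, B, C, D}, which is all of the schema, so {C} is the only candidate key.

{C}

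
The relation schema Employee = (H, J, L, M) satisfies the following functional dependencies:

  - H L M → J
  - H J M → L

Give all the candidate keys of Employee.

(H, J, M), (H, L, M)

{H, J, M}⁺: HJM→L adds L → {H, J, L, M}. Minimal: {J, M}⁺ = {J, M}; {H, M}⁺ = {H, M}; {H, J}⁺ = {H, J} — none reach the full schema.
{H, L, M}⁺: HLM→J adds J → {H, J, L, M}. Minimal: {L, M}⁺ = {L, M}; {H, M}⁺ = {H, M}; {H, L}⁺ = {H, L} — none reach the full schema.
Any other superkey contains one of these as a subset, so there are no further candidate keys.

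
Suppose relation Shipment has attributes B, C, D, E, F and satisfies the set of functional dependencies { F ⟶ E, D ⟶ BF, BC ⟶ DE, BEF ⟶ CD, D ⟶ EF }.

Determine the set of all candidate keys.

{D}⁺: D→BF adds B, F; D→EF adds E; BEF→CD adds C → {B, C, D, E, F}.
{B, C}⁺: BC→DE adds D, E; D→EF adds F → {B, C, D, E, F}. Minimal: {C}⁺ = {C}; {B}⁺ = {B} — none reach the full schema.
{B, F}⁺: F→E adds E; BEF→CD adds C, D → {B, C, D, E, F}. Minimal: {F}⁺ = {E, F}; {B}⁺ = {B} — none reach the full schema.
Any other superkey contains one of these as a subset, so there are no further candidate keys.

{D}; {B, C}; {B, F}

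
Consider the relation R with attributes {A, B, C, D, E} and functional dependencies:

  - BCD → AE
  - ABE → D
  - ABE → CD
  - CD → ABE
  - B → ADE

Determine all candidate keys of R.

{B}⁺: B→ADE adds A, D, E; ABE→CD adds C → {A, B, C, D, E}.
{C, D}⁺: CD→ABE adds A, B, E → {A, B, C, D, E}. Minimal: {D}⁺ = {D}; {C}⁺ = {C} — none reach the full schema.
Any other superkey contains one of these as a subset, so there are no further candidate keys.

B, CD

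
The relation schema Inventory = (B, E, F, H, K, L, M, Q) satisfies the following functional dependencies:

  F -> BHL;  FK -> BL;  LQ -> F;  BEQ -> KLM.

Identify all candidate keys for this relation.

BEQ, EFQ, ELQ

Attributes E, Q never appear on any right-hand side, so every candidate key must contain {E, Q}.
{E, Q}⁺ = {E, Q}, which is not all of the schema, so we must add further attributes.
{B, E, Q}⁺: BEQ→KLM adds K, L, M; LQ→F adds F; F→BHL adds H → {B, E, F, H, K, L, M, Q}. Minimal: {E, Q}⁺ = {E, Q}; {B, Q}⁺ = {B, Q}; {B, E}⁺ = {B, E} — none reach the full schema.
{E, F, Q}⁺: F→BHL adds B, H, L; BEQ→KLM adds K, M → {B, E, F, H, K, L, M, Q}. Minimal: {F, Q}⁺ = {B, F, H, L, Q}; {E, Q}⁺ = {E, Q}; {E, F}⁺ = {B, E, F, H, L} — none reach the full schema.
{E, L, Q}⁺: LQ→F adds F; F→BHL adds B, H; BEQ→KLM adds K, M → {B, E, F, H, K, L, M, Q}. Minimal: {L, Q}⁺ = {B, F, H, L, Q}; {E, Q}⁺ = {E, Q}; {E, L}⁺ = {E, L} — none reach the full schema.
Any other superkey contains one of these as a subset, so there are no further candidate keys.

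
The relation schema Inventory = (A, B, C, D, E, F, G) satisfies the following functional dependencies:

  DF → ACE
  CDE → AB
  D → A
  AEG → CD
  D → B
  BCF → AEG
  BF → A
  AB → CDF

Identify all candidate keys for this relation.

{D}, {A, B}, {B, F}, {A, E, G}

{D}⁺: D→A adds A; D→B adds B; AB→CDF adds C, F; DF→ACE adds E; BCF→AEG adds G → {A, B, C, D, E, F, G}.
{A, B}⁺: AB→CDF adds C, D, F; DF→ACE adds E; BCF→AEG adds G → {A, B, C, D, E, F, G}. Minimal: {B}⁺ = {B}; {A}⁺ = {A} — none reach the full schema.
{B, F}⁺: BF→A adds A; AB→CDF adds C, D; DF→ACE adds E; BCF→AEG adds G → {A, B, C, D, E, F, G}. Minimal: {F}⁺ = {F}; {B}⁺ = {B} — none reach the full schema.
{A, E, G}⁺: AEG→CD adds C, D; D→B adds B; AB→CDF adds F → {A, B, C, D, E, F, G}. Minimal: {E, G}⁺ = {E, G}; {A, G}⁺ = {A, G}; {A, E}⁺ = {A, E} — none reach the full schema.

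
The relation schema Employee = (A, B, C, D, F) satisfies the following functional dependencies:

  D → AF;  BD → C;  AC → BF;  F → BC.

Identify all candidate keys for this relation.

{D}

Attribute D never appears on the right-hand side of any dependency, so D must belong to every candidate key.
{D}⁺ = {A, B, C, D, F}, which is all of the schema, so {D} is the only candidate key.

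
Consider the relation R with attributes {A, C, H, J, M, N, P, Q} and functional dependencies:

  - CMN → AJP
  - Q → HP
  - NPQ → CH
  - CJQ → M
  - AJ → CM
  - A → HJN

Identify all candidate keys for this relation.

{A, Q}, {J, N, Q}, {M, N, Q}

Attribute Q never appears on the right-hand side of any dependency, so Q must belong to every candidate key.
{Q}⁺ = {H, P, Q}, which is not all of the schema, so we must add further attributes.
{A, Q}⁺: Q→HP adds H, P; A→HJN adds J, N; NPQ→CH adds C; CJQ→M adds M → {A, C, H, J, M, N, P, Q}. Minimal: {Q}⁺ = {H, P, Q}; {A}⁺ = {A, C, H, J, M, N, P} — none reach the full schema.
{J, N, Q}⁺: Q→HP adds H, P; NPQ→CH adds C; CJQ→M adds M; CMN→AJP adds A → {A, C, H, J, M, N, P, Q}. Minimal: {N, Q}⁺ = {C, H, N, P, Q}; {J, Q}⁺ = {H, J, P, Q}; {J, N}⁺ = {J, N} — none reach the full schema.
{M, N, Q}⁺: Q→HP adds H, P; NPQ→CH adds C; CMN→AJP adds A, J → {A, C, H, J, M, N, P, Q}. Minimal: {N, Q}⁺ = {C, H, N, P, Q}; {M, Q}⁺ = {H, M, P, Q}; {M, N}⁺ = {M, N} — none reach the full schema.
Any other superkey contains one of these as a subset, so there are no further candidate keys.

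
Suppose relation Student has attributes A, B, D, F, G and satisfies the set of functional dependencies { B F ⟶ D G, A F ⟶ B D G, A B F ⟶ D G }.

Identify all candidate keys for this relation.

{A, F}

Attributes A, F never appear on any right-hand side, so every candidate key must contain {A, F}.
{A, F}⁺ = {A, B, D, F, G}, which is all of the schema, so {A, F} is the only candidate key.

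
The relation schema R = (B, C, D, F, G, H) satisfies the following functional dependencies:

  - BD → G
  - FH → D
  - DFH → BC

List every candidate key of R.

Attributes F, H never appear on any right-hand side, so every candidate key must contain {F, H}.
{F, H}⁺ = {B, C, D, F, G, H}, which is all of the schema, so {F, H} is the only candidate key.

FH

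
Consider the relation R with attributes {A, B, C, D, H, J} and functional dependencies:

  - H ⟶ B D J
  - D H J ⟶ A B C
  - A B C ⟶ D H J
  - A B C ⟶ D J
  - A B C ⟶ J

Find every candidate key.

{H}⁺: H→BDJ adds B, D, J; DHJ→ABC adds A, C → {A, B, C, D, H, J}.
{A, B, C}⁺: ABC→DHJ adds D, H, J → {A, B, C, D, H, J}.
Any other superkey contains one of these as a subset, so there are no further candidate keys.

{H}, {A, B, C}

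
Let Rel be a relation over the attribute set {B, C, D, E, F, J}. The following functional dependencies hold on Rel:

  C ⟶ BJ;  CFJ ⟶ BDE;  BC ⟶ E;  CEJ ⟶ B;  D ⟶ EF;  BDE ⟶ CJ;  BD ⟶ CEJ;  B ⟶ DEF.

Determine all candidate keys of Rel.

{B}⁺: B→DEF adds D, E, F; BDE→CJ adds C, J → {B, C, D, E, F, J}.
{C}⁺: C→BJ adds B, J; BC→E adds E; B→DEF adds D, F → {B, C, D, E, F, J}.
Any other superkey contains one of these as a subset, so there are no further candidate keys.

{B}, {C}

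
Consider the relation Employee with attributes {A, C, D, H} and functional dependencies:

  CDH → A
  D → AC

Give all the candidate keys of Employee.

Attributes D, H never appear on any right-hand side, so every candidate key must contain {D, H}.
{D, H}⁺ = {A, C, D, H}, which is all of the schema, so {D, H} is the only candidate key.

{D, H}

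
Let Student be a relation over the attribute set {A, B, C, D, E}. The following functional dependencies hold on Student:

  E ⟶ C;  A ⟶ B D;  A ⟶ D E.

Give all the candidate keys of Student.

A

{A}⁺: A→BD adds B, D; A→DE adds E; E→C adds C → {A, B, C, D, E}.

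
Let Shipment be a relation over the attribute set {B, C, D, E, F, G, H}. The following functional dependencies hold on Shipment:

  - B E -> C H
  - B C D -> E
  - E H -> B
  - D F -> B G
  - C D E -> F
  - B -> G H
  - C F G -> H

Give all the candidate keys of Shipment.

{B, C, D}, {B, D, E}, {C, D, E}, {C, D, F}, {D, E, F}, {D, E, H}

Attribute D never appears on the right-hand side of any dependency, so D must belong to every candidate key.
{D}⁺ = {D}, which is not all of the schema, so we must add further attributes.
{B, C, D}⁺: BCD→E adds E; CDE→F adds F; B→GH adds G, H → {B, C, D, E, F, G, H}. Minimal: {C, D}⁺ = {C, D}; {B, D}⁺ = {B, D, G, H}; {B, C}⁺ = {B, C, G, H} — none reach the full schema.
{B, D, E}⁺: BE→CH adds C, H; CDE→F adds F; B→GH adds G → {B, C, D, E, F, G, H}. Minimal: {D, E}⁺ = {D, E}; {B, E}⁺ = {B, C, E, G, H}; {B, D}⁺ = {B, D, G, H} — none reach the full schema.
{C, D, E}⁺: CDE→F adds F; DF→BG adds B, G; B→GH adds H → {B, C, D, E, F, G, H}. Minimal: {D, E}⁺ = {D, E}; {C, E}⁺ = {C, E}; {C, D}⁺ = {C, D} — none reach the full schema.
{C, D, F}⁺: DF→BG adds B, G; B→GH adds H; BCD→E adds E → {B, C, D, E, F, G, H}. Minimal: {D, F}⁺ = {B, D, F, G, H}; {C, F}⁺ = {C, F}; {C, D}⁺ = {C, D} — none reach the full schema.
{D, E, F}⁺: DF→BG adds B, G; B→GH adds H; BE→CH adds C → {B, C, D, E, F, G, H}. Minimal: {E, F}⁺ = {E, F}; {D, F}⁺ = {B, D, F, G, H}; {D, E}⁺ = {D, E} — none reach the full schema.
{D, E, H}⁺: EH→B adds B; B→GH adds G; BE→CH adds C; CDE→F adds F → {B, C, D, E, F, G, H}. Minimal: {E, H}⁺ = {B, C, E, G, H}; {D, H}⁺ = {D, H}; {D, E}⁺ = {D, E} — none reach the full schema.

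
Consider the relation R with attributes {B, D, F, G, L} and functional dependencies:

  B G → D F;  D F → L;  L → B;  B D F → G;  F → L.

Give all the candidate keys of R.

BG; DF; FG; GL

{B, G}⁺: BG→DF adds D, F; DF→L adds L → {B, D, F, G, L}. Minimal: {G}⁺ = {G}; {B}⁺ = {B} — none reach the full schema.
{D, F}⁺: DF→L adds L; L→B adds B; BDF→G adds G → {B, D, F, G, L}. Minimal: {F}⁺ = {B, F, L}; {D}⁺ = {D} — none reach the full schema.
{F, G}⁺: F→L adds L; L→B adds B; BG→DF adds D → {B, D, F, G, L}. Minimal: {G}⁺ = {G}; {F}⁺ = {B, F, L} — none reach the full schema.
{G, L}⁺: L→B adds B; BG→DF adds D, F → {B, D, F, G, L}. Minimal: {L}⁺ = {B, L}; {G}⁺ = {G} — none reach the full schema.
Any other superkey contains one of these as a subset, so there are no further candidate keys.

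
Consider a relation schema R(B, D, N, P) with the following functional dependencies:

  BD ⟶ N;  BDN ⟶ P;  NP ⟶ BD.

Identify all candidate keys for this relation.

{B, D}⁺: BD→N adds N; BDN→P adds P → {B, D, N, P}. Minimal: {D}⁺ = {D}; {B}⁺ = {B} — none reach the full schema.
{N, P}⁺: NP→BD adds B, D → {B, D, N, P}. Minimal: {P}⁺ = {P}; {N}⁺ = {N} — none reach the full schema.

(B, D); (N, P)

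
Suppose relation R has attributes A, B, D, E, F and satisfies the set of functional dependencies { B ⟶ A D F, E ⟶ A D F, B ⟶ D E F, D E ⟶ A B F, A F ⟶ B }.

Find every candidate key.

(B), (E), (A, F)

{B}⁺: B→ADF adds A, D, F; B→DEF adds E → {A, B, D, E, F}.
{E}⁺: E→ADF adds A, D, F; DE→ABF adds B → {A, B, D, E, F}.
{A, F}⁺: AF→B adds B; B→ADF adds D; B→DEF adds E → {A, B, D, E, F}. Minimal: {F}⁺ = {F}; {A}⁺ = {A} — none reach the full schema.
Any other superkey contains one of these as a subset, so there are no further candidate keys.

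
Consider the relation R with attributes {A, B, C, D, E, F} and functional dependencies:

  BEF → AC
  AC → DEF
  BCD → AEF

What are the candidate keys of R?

(A, B, C), (B, C, D), (B, E, F)

Attribute B never appears on the right-hand side of any dependency, so B must belong to every candidate key.
{B}⁺ = {B}, which is not all of the schema, so we must add further attributes.
{A, B, C}⁺: AC→DEF adds D, E, F → {A, B, C, D, E, F}.
{B, C, D}⁺: BCD→AEF adds A, E, F → {A, B, C, D, E, F}.
{B, E, F}⁺: BEF→AC adds A, C; AC→DEF adds D → {A, B, C, D, E, F}.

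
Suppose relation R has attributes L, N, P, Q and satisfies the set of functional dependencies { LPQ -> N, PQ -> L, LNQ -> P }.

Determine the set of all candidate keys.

{P, Q}⁺: PQ→L adds L; LPQ→N adds N → {L, N, P, Q}. Minimal: {Q}⁺ = {Q}; {P}⁺ = {P} — none reach the full schema.
{L, N, Q}⁺: LNQ→P adds P → {L, N, P, Q}. Minimal: {N, Q}⁺ = {N, Q}; {L, Q}⁺ = {L, Q}; {L, N}⁺ = {L, N} — none reach the full schema.
Any other superkey contains one of these as a subset, so there are no further candidate keys.

{P, Q}; {L, N, Q}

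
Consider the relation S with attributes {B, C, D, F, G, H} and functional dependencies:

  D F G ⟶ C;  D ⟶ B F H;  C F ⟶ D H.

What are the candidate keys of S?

Attribute G never appears on the right-hand side of any dependency, so G must belong to every candidate key.
{G}⁺ = {G}, which is not all of the schema, so we must add further attributes.
{D, G}⁺: D→BFH adds B, F, H; DFG→C adds C → {B, C, D, F, G, H}.
{C, F, G}⁺: CF→DH adds D, H; D→BFH adds B → {B, C, D, F, G, H}.

{D, G}, {C, F, G}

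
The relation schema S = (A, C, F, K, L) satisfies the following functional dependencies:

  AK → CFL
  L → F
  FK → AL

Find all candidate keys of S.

AK; FK; KL

{A, K}⁺: AK→CFL adds C, F, L → {A, C, F, K, L}.
{F, K}⁺: FK→AL adds A, L; AK→CFL adds C → {A, C, F, K, L}.
{K, L}⁺: L→F adds F; FK→AL adds A; AK→CFL adds C → {A, C, F, K, L}.
Any other superkey contains one of these as a subset, so there are no further candidate keys.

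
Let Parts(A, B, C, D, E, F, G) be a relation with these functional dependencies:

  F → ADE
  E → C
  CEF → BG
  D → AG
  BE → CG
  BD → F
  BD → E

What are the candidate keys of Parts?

{F}⁺: F→ADE adds A, D, E; E→C adds C; CEF→BG adds B, G → {A, B, C, D, E, F, G}.
{B, D}⁺: D→AG adds A, G; BD→F adds F; BD→E adds E; E→C adds C → {A, B, C, D, E, F, G}. Minimal: {D}⁺ = {A, D, G}; {B}⁺ = {B} — none reach the full schema.
Any other superkey contains one of these as a subset, so there are no further candidate keys.

(F); (B, D)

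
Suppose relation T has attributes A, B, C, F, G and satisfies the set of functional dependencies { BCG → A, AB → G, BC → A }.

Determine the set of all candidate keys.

{B, C, F}

Attributes B, C, F never appear on any right-hand side, so every candidate key must contain {B, C, F}.
{B, C, F}⁺ = {A, B, C, F, G}, which is all of the schema, so {B, C, F} is the only candidate key.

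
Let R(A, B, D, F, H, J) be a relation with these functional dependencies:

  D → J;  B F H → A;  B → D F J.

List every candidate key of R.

(B, H)

Attributes B, H never appear on any right-hand side, so every candidate key must contain {B, H}.
{B, H}⁺ = {A, B, D, F, H, J}, which is all of the schema, so {B, H} is the only candidate key.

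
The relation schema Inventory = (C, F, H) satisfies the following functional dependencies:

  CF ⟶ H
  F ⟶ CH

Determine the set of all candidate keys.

Attribute F never appears on the right-hand side of any dependency, so F must belong to every candidate key.
{F}⁺ = {C, F, H}, which is all of the schema, so {F} is the only candidate key.

(F)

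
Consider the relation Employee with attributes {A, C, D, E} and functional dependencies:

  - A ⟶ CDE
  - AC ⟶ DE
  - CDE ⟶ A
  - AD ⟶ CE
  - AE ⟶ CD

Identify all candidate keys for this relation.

{A}⁺: A→CDE adds C, D, E → {A, C, D, E}.
{C, D, E}⁺: CDE→A adds A → {A, C, D, E}. Minimal: {D, E}⁺ = {D, E}; {C, E}⁺ = {C, E}; {C, D}⁺ = {C, D} — none reach the full schema.
Any other superkey contains one of these as a subset, so there are no further candidate keys.

{A}, {C, D, E}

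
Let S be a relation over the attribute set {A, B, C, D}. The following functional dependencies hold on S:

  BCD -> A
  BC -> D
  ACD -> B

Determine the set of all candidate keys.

Attribute C never appears on the right-hand side of any dependency, so C must belong to every candidate key.
{C}⁺ = {C}, which is not all of the schema, so we must add further attributes.
{B, C}⁺: BC→D adds D; BCD→A adds A → {A, B, C, D}. Minimal: {C}⁺ = {C}; {B}⁺ = {B} — none reach the full schema.
{A, C, D}⁺: ACD→B adds B → {A, B, C, D}. Minimal: {C, D}⁺ = {C, D}; {A, D}⁺ = {A, D}; {A, C}⁺ = {A, C} — none reach the full schema.

{B, C}; {A, C, D}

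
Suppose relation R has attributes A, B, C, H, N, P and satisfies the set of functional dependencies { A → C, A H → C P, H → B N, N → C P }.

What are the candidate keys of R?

Attributes A, H never appear on any right-hand side, so every candidate key must contain {A, H}.
{A, H}⁺ = {A, B, C, H, N, P}, which is all of the schema, so {A, H} is the only candidate key.

(A, H)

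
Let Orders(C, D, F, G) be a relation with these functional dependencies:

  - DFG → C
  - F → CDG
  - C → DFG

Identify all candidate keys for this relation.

{C}, {F}

{C}⁺: C→DFG adds D, F, G → {C, D, F, G}.
{F}⁺: F→CDG adds C, D, G → {C, D, F, G}.
Any other superkey contains one of these as a subset, so there are no further candidate keys.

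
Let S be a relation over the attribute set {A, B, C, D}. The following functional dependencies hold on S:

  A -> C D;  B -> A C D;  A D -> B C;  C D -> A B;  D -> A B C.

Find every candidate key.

A; B; D

{A}⁺: A→CD adds C, D; AD→BC adds B → {A, B, C, D}.
{B}⁺: B→ACD adds A, C, D → {A, B, C, D}.
{D}⁺: D→ABC adds A, B, C → {A, B, C, D}.
Any other superkey contains one of these as a subset, so there are no further candidate keys.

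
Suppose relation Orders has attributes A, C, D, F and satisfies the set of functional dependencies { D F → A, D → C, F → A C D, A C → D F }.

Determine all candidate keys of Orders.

{F}, {A, C}, {A, D}

{F}⁺: F→ACD adds A, C, D → {A, C, D, F}.
{A, C}⁺: AC→DF adds D, F → {A, C, D, F}. Minimal: {C}⁺ = {C}; {A}⁺ = {A} — none reach the full schema.
{A, D}⁺: D→C adds C; AC→DF adds F → {A, C, D, F}. Minimal: {D}⁺ = {C, D}; {A}⁺ = {A} — none reach the full schema.
Any other superkey contains one of these as a subset, so there are no further candidate keys.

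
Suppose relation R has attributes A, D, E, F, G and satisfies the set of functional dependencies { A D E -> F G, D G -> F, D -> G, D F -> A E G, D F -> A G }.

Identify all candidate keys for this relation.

{D}

Attribute D never appears on the right-hand side of any dependency, so D must belong to every candidate key.
{D}⁺ = {A, D, E, F, G}, which is all of the schema, so {D} is the only candidate key.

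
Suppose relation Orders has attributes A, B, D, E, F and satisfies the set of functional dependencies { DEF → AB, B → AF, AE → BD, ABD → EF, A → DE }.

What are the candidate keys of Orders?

A; B; DEF

{A}⁺: A→DE adds D, E; AE→BD adds B; ABD→EF adds F → {A, B, D, E, F}.
{B}⁺: B→AF adds A, F; A→DE adds D, E → {A, B, D, E, F}.
{D, E, F}⁺: DEF→AB adds A, B → {A, B, D, E, F}.
Any other superkey contains one of these as a subset, so there are no further candidate keys.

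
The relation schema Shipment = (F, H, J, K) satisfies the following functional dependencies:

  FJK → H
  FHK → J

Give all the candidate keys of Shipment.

{F, H, K}; {F, J, K}

Attributes F, K never appear on any right-hand side, so every candidate key must contain {F, K}.
{F, K}⁺ = {F, K}, which is not all of the schema, so we must add further attributes.
{F, H, K}⁺: FHK→J adds J → {F, H, J, K}. Minimal: {H, K}⁺ = {H, K}; {F, K}⁺ = {F, K}; {F, H}⁺ = {F, H} — none reach the full schema.
{F, J, K}⁺: FJK→H adds H → {F, H, J, K}. Minimal: {J, K}⁺ = {J, K}; {F, K}⁺ = {F, K}; {F, J}⁺ = {F, J} — none reach the full schema.
Any other superkey contains one of these as a subset, so there are no further candidate keys.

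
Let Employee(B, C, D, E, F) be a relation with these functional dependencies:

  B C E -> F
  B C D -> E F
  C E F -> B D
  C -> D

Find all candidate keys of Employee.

{B, C}; {C, E, F}

Attribute C never appears on the right-hand side of any dependency, so C must belong to every candidate key.
{C}⁺ = {C, D}, which is not all of the schema, so we must add further attributes.
{B, C}⁺: C→D adds D; BCD→EF adds E, F → {B, C, D, E, F}. Minimal: {C}⁺ = {C, D}; {B}⁺ = {B} — none reach the full schema.
{C, E, F}⁺: CEF→BD adds B, D → {B, C, D, E, F}. Minimal: {E, F}⁺ = {E, F}; {C, F}⁺ = {C, D, F}; {C, E}⁺ = {C, D, E} — none reach the full schema.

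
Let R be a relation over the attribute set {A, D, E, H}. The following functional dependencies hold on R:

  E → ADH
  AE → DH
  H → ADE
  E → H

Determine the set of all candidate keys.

{E}⁺: E→ADH adds A, D, H → {A, D, E, H}.
{H}⁺: H→ADE adds A, D, E → {A, D, E, H}.
Any other superkey contains one of these as a subset, so there are no further candidate keys.

{E}, {H}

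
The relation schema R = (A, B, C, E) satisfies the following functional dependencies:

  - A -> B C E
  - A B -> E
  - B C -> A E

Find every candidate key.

{A}⁺: A→BCE adds B, C, E → {A, B, C, E}.
{B, C}⁺: BC→AE adds A, E → {A, B, C, E}. Minimal: {C}⁺ = {C}; {B}⁺ = {B} — none reach the full schema.

(A); (B, C)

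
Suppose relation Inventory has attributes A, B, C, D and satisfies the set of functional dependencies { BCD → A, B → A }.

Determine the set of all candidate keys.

Attributes B, C, D never appear on any right-hand side, so every candidate key must contain {B, C, D}.
{B, C, D}⁺ = {A, B, C, D}, which is all of the schema, so {B, C, D} is the only candidate key.

{B, C, D}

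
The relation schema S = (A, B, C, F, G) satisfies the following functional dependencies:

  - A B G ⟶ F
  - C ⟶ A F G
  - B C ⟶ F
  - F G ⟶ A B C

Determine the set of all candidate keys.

(C), (F, G), (A, B, G)

{C}⁺: C→AFG adds A, F, G; FG→ABC adds B → {A, B, C, F, G}.
{F, G}⁺: FG→ABC adds A, B, C → {A, B, C, F, G}.
{A, B, G}⁺: ABG→F adds F; FG→ABC adds C → {A, B, C, F, G}.
Any other superkey contains one of these as a subset, so there are no further candidate keys.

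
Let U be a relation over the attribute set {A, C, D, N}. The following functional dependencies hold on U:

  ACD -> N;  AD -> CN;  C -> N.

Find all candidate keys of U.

{A, D}

Attributes A, D never appear on any right-hand side, so every candidate key must contain {A, D}.
{A, D}⁺ = {A, C, D, N}, which is all of the schema, so {A, D} is the only candidate key.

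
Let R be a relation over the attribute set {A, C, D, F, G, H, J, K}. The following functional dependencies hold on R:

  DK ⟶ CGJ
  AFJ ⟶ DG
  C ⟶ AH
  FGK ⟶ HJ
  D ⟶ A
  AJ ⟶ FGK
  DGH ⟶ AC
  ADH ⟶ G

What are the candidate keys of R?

{A, J}⁺: AJ→FGK adds F, G, K; AFJ→DG adds D; FGK→HJ adds H; DGH→AC adds C → {A, C, D, F, G, H, J, K}.
{C, J}⁺: C→AH adds A, H; AJ→FGK adds F, G, K; AFJ→DG adds D → {A, C, D, F, G, H, J, K}.
{D, J}⁺: D→A adds A; AJ→FGK adds F, G, K; DK→CGJ adds C; C→AH adds H → {A, C, D, F, G, H, J, K}.
{D, K}⁺: DK→CGJ adds C, G, J; C→AH adds A, H; AJ→FGK adds F → {A, C, D, F, G, H, J, K}.
{A, F, G, K}⁺: FGK→HJ adds H, J; AFJ→DG adds D; DGH→AC adds C → {A, C, D, F, G, H, J, K}.
{C, F, G, K}⁺: C→AH adds A, H; FGK→HJ adds J; AFJ→DG adds D → {A, C, D, F, G, H, J, K}.
Any other superkey contains one of these as a subset, so there are no further candidate keys.

{A, J}; {C, J}; {D, J}; {D, K}; {A, F, G, K}; {C, F, G, K}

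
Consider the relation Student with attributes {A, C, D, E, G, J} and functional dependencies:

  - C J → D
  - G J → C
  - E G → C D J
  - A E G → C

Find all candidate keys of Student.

Attributes A, E, G never appear on any right-hand side, so every candidate key must contain {A, E, G}.
{A, E, G}⁺ = {A, C, D, E, G, J}, which is all of the schema, so {A, E, G} is the only candidate key.

(A, E, G)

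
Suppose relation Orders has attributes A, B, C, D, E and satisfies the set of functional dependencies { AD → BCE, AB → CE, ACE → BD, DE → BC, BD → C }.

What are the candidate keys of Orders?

{A, B}, {A, D}, {A, C, E}

Attribute A never appears on the right-hand side of any dependency, so A must belong to every candidate key.
{A}⁺ = {A}, which is not all of the schema, so we must add further attributes.
{A, B}⁺: AB→CE adds C, E; ACE→BD adds D → {A, B, C, D, E}. Minimal: {B}⁺ = {B}; {A}⁺ = {A} — none reach the full schema.
{A, D}⁺: AD→BCE adds B, C, E → {A, B, C, D, E}. Minimal: {D}⁺ = {D}; {A}⁺ = {A} — none reach the full schema.
{A, C, E}⁺: ACE→BD adds B, D → {A, B, C, D, E}. Minimal: {C, E}⁺ = {C, E}; {A, E}⁺ = {A, E}; {A, C}⁺ = {A, C} — none reach the full schema.
Any other superkey contains one of these as a subset, so there are no further candidate keys.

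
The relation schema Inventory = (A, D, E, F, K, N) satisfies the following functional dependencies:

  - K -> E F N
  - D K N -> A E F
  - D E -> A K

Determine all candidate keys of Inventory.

{D, E}, {D, K}

{D, E}⁺: DE→AK adds A, K; K→EFN adds F, N → {A, D, E, F, K, N}. Minimal: {E}⁺ = {E}; {D}⁺ = {D} — none reach the full schema.
{D, K}⁺: K→EFN adds E, F, N; DKN→AEF adds A → {A, D, E, F, K, N}. Minimal: {K}⁺ = {E, F, K, N}; {D}⁺ = {D} — none reach the full schema.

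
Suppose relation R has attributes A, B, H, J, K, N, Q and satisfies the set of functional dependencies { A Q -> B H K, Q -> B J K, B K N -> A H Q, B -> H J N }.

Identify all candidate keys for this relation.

{Q}⁺: Q→BJK adds B, J, K; B→HJN adds H, N; BKN→AHQ adds A → {A, B, H, J, K, N, Q}.
{B, K}⁺: B→HJN adds H, J, N; BKN→AHQ adds A, Q → {A, B, H, J, K, N, Q}.

{Q}, {B, K}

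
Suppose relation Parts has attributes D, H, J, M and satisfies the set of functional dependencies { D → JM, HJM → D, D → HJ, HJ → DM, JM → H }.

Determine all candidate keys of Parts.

{D}, {H, J}, {J, M}

{D}⁺: D→JM adds J, M; D→HJ adds H → {D, H, J, M}.
{H, J}⁺: HJ→DM adds D, M → {D, H, J, M}. Minimal: {J}⁺ = {J}; {H}⁺ = {H} — none reach the full schema.
{J, M}⁺: JM→H adds H; HJM→D adds D → {D, H, J, M}. Minimal: {M}⁺ = {M}; {J}⁺ = {J} — none reach the full schema.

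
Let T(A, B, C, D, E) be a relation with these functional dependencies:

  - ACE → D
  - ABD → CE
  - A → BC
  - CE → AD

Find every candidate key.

{A, D}, {A, E}, {C, E}

{A, D}⁺: A→BC adds B, C; ABD→CE adds E → {A, B, C, D, E}.
{A, E}⁺: A→BC adds B, C; CE→AD adds D → {A, B, C, D, E}.
{C, E}⁺: CE→AD adds A, D; A→BC adds B → {A, B, C, D, E}.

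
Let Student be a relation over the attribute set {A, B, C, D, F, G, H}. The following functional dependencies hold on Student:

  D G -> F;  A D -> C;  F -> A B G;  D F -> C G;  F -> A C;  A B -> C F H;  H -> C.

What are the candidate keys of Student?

Attribute D never appears on the right-hand side of any dependency, so D must belong to every candidate key.
{D}⁺ = {D}, which is not all of the schema, so we must add further attributes.
{D, F}⁺: F→ABG adds A, B, G; DF→CG adds C; AB→CFH adds H → {A, B, C, D, F, G, H}.
{D, G}⁺: DG→F adds F; F→ABG adds A, B; DF→CG adds C; AB→CFH adds H → {A, B, C, D, F, G, H}.
{A, B, D}⁺: AD→C adds C; AB→CFH adds F, H; F→ABG adds G → {A, B, C, D, F, G, H}.

{D, F}, {D, G}, {A, B, D}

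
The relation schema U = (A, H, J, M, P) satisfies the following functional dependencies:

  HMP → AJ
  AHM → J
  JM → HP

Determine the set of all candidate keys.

{J, M}; {A, H, M}; {H, M, P}

Attribute M never appears on the right-hand side of any dependency, so M must belong to every candidate key.
{M}⁺ = {M}, which is not all of the schema, so we must add further attributes.
{J, M}⁺: JM→HP adds H, P; HMP→AJ adds A → {A, H, J, M, P}. Minimal: {M}⁺ = {M}; {J}⁺ = {J} — none reach the full schema.
{A, H, M}⁺: AHM→J adds J; JM→HP adds P → {A, H, J, M, P}. Minimal: {H, M}⁺ = {H, M}; {A, M}⁺ = {A, M}; {A, H}⁺ = {A, H} — none reach the full schema.
{H, M, P}⁺: HMP→AJ adds A, J → {A, H, J, M, P}. Minimal: {M, P}⁺ = {M, P}; {H, P}⁺ = {H, P}; {H, M}⁺ = {H, M} — none reach the full schema.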